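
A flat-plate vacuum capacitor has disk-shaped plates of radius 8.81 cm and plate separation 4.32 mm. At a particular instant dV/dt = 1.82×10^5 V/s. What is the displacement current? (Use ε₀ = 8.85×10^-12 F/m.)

9.09×10^-6 A

The field between the plates is E = V/d, so dE/dt = (1.82×10^5)/(4.32×10^-3 m) = 4.213×10^7 V/(m·s).
I_d = ε₀ A (dE/dt) = (8.85×10^-12)(0.02438)(4.213×10^7) = 9.09×10^-6 A.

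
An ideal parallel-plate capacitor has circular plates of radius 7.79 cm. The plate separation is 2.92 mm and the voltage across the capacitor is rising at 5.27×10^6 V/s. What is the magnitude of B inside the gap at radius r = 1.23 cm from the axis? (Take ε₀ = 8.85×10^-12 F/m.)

I_d = C dV/dt with C = ε₀πR²/d = 5.777×10^-11 F, so I_d = (5.777×10^-11)(5.27×10^6) = 3.044×10^-4 A.
∮B·dl = μ₀ I_d,enc with I_d,enc = I_d r²/R² = 7.589×10^-6 A; so B = μ₀ I_d,enc/(2πr) = 1.23×10^-10 T.

1.23×10^-10 T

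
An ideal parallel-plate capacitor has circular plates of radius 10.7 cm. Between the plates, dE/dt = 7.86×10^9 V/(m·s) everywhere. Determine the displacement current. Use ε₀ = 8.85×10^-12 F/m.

With a uniform field, Φ_E = EA, so I_d = ε₀ A dE/dt = 2.50×10^-3 A.

2.50×10^-3 A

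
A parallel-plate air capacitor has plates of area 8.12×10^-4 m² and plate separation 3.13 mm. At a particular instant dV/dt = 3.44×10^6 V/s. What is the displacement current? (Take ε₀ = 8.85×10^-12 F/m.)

E = V/d so dE/dt = (dV/dt)/d = 1.099×10^9 V/(m·s), and I_d = ε₀ A dE/dt = (8.85×10^-12)(8.12×10^-4)(1.099×10^9) = 7.90×10^-6 A.

7.90×10^-6 A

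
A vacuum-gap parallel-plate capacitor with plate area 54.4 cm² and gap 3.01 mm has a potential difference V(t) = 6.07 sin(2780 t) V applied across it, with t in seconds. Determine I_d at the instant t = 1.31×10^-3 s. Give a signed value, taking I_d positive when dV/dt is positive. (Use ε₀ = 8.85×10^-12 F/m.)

C = ε₀A/d = (8.85×10^-12)(5.44×10^-3)/(3.01×10^-3) = 1.599×10^-11 F. dV/dt = V₀ω·cos(ωt); at ωt = 3.6418 rad this factor is -0.8775.
I_d = C dV/dt = (1.599×10^-11)(6.07)(2780)(-0.8775) = -2.37×10^-7 A.

-2.37×10^-7 A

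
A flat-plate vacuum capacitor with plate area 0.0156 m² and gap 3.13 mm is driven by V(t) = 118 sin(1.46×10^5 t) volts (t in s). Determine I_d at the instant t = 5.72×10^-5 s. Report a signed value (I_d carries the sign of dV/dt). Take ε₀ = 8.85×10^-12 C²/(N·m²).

dE/dt = (V₀ω/d)·cos(ωt) with ωt = 8.3512 rad: (118)(1.46×10^5)(-0.4770)/(3.13×10^-3) = -2.625×10^9 V/(m·s).
I_d = ε₀ A dE/dt = (8.85×10^-12)(0.0156)(-2.625×10^9) = -3.62×10^-4 A.

-3.62×10^-4 A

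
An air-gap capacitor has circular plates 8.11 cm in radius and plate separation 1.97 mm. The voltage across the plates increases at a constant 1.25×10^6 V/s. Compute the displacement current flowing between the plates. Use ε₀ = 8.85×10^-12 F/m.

The displacement current equals the charging current C dV/dt. With C = ε₀A/d = (8.85×10^-12)(0.02066)/(1.97×10^-3) = 9.281×10^-11 F, I_d = (9.281×10^-11)(1.25×10^6) = 1.16×10^-4 A.

1.16×10^-4 A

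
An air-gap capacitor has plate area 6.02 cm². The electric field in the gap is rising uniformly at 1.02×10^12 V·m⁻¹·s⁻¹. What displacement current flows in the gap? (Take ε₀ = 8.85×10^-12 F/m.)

5.43×10^-3 A

With a uniform field, Φ_E = EA, so I_d = ε₀ A dE/dt = 5.43×10^-3 A.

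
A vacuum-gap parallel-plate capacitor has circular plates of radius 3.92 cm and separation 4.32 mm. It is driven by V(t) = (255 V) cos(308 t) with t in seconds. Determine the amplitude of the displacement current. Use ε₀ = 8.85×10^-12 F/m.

7.77×10^-7 A

C = ε₀A/d = (8.85×10^-12)(4.827×10^-3)/(4.32×10^-3) = 9.889×10^-12 F; ω = 308 rad/s.
I_d = C dV/dt, so |I_d|_max = C V₀ ω = (9.889×10^-12)(255)(308) = 7.77×10^-7 A.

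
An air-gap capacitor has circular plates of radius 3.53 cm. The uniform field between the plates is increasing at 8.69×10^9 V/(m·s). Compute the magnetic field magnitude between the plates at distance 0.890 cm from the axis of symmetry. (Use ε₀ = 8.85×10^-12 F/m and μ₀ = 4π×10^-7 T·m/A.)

I_d = ε₀ dΦ_E/dt = ε₀ πR² (dE/dt) = (8.85×10^-12)(3.915×10^-3)(8.69×10^9) = 3.011×10^-4 A through the full plate area.
An Ampèrian loop of radius r encloses a fraction (r/R)² of I_d. Then B·2πr = μ₀ I_d (r/R)², giving B = μ₀ I_d r/(2πR²) = 4.30×10^-10 T.

4.30×10^-10 T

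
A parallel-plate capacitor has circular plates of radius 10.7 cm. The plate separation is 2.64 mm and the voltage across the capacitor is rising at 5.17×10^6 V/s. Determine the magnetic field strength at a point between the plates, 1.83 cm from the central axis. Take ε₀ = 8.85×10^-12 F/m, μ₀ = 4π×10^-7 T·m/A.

dE/dt = (dV/dt)/d = 1.958×10^9 V/(m·s); I_d = ε₀(πR²)(dE/dt) = (8.85×10^-12)(0.03597)(1.958×10^9) = 6.233×10^-4 A.
For r < R the Ampère–Maxwell law gives B(2πr) = μ₀ I_d (r²/R²), so B = μ₀ I_d r/(2πR²) = (4π×10^-7)(6.233×10^-4)(0.0183)/(2π·0.107²) = 1.99×10^-10 T.

1.99×10^-10 T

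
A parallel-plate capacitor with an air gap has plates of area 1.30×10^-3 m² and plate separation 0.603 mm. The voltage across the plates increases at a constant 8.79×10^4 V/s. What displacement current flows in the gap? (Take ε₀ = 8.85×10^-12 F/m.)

1.68×10^-6 A

The field between the plates is E = V/d, so dE/dt = (8.79×10^4)/(6.03×10^-4 m) = 1.458×10^8 V/(m·s).
I_d = ε₀ A (dE/dt) = (8.85×10^-12)(1.30×10^-3)(1.458×10^8) = 1.68×10^-6 A.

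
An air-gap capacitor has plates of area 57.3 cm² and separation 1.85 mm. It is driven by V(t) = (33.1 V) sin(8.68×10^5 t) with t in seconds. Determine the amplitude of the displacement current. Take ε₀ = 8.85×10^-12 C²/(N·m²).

(dE/dt)_max = V₀ω/d = 1.553×10^10 V/(m·s); ω = 8.68×10^5 rad/s.
I_d,max = ε₀ A (dE/dt)_max = (8.85×10^-12)(5.73×10^-3)(1.553×10^10) = 7.88×10^-4 A.

7.88×10^-4 A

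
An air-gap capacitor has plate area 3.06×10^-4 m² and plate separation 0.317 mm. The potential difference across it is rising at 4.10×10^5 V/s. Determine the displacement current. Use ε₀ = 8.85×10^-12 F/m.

The displacement current equals the charging current C dV/dt. With C = ε₀A/d = (8.85×10^-12)(3.06×10^-4)/(3.17×10^-4) = 8.543×10^-12 F, I_d = (8.543×10^-12)(4.10×10^5) = 3.50×10^-6 A.

3.50×10^-6 A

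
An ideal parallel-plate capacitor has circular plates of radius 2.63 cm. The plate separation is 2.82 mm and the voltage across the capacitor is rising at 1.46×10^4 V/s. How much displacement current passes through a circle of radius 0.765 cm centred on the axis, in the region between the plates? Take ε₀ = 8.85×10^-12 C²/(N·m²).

I_d = C dV/dt with C = ε₀πR²/d = 6.820×10^-12 F, so I_d = (6.820×10^-12)(1.46×10^4) = 9.957×10^-8 A.
Since J_d is uniform, the enclosed fraction is (r/R)² = 0.08461, giving I_d,enc = 8.42×10^-9 A.

8.42×10^-9 A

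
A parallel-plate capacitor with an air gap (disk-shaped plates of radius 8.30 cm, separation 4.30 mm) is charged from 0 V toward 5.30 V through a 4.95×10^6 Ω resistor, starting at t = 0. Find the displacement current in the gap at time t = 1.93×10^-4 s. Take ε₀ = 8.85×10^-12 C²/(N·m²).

C = ε₀A/d = (8.85×10^-12)(0.02164)/(4.30×10^-3) = 4.454×10^-11 F and τ = RC = 2.205×10^-4 s. I_d in the gap equals the RC charging current.
I_d(t) = (V₀/R) e^(−t/τ) = 1.071×10^-6 · e^(−0.8753) = 4.46×10^-7 A.

4.46×10^-7 A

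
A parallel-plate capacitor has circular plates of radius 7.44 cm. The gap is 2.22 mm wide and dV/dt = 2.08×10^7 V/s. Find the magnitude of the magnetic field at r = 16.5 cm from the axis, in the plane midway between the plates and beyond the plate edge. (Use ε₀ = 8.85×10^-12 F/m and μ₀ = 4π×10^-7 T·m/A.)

1.75×10^-9 T

With E = V/d, dE/dt = 9.369×10^9 V/(m·s) and πR² = 0.01739 m², giving I_d = ε₀ πR² dE/dt = 1.442×10^-3 A.
For r ≥ R the full I_d is enclosed: B = μ₀ I_d/(2πr) = (4π×10^-7)(1.442×10^-3)/(2π·0.165) = 1.75×10^-9 T.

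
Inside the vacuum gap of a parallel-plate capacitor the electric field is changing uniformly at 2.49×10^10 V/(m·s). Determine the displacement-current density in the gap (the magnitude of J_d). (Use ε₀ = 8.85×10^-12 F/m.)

J_d = ε₀ dE/dt = (8.85×10^-12)(2.49×10^10) = 0.220 A/m².

0.220 A/m²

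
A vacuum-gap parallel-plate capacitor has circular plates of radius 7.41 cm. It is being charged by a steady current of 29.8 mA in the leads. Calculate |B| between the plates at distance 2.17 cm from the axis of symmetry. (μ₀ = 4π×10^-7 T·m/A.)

2.36×10^-8 T

Between the plates the displacement current equals the wire current: I_d = 29.8 mA = 0.0298 A.
∮B·dl = μ₀ I_d,enc with I_d,enc = I_d r²/R² = 2.556×10^-3 A; so B = μ₀ I_d,enc/(2πr) = 2.36×10^-8 T.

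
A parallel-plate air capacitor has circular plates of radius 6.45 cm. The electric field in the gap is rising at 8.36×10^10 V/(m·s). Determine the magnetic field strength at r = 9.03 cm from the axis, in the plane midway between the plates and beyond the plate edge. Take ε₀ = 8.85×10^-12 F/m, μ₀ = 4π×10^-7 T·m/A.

2.14×10^-8 T

I_d = ε₀ dΦ_E/dt = ε₀ πR² (dE/dt) = (8.85×10^-12)(0.01307)(8.36×10^10) = 9.670×10^-3 A through the full plate area.
For r ≥ R the full I_d is enclosed: B = μ₀ I_d/(2πr) = (4π×10^-7)(9.670×10^-3)/(2π·0.0903) = 2.14×10^-8 T.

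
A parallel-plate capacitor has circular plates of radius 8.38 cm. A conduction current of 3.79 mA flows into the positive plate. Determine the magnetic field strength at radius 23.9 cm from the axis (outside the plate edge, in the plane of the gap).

3.17×10^-9 T

No conduction current crosses the gap, so I_d there equals the 3.79×10^-3 A in the leads.
For r ≥ R the full I_d is enclosed: B = μ₀ I_d/(2πr) = (4π×10^-7)(3.79×10^-3)/(2π·0.239) = 3.17×10^-9 T.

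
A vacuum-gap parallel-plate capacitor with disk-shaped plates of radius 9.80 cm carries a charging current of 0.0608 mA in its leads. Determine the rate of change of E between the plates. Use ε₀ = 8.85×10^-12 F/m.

2.28×10^8 V/(m·s)

By continuity, I_d in the gap equals the 0.0608 mA flowing in the wire.
Since I_d = ε₀ A dE/dt, dE/dt = I_d/(ε₀A) = (6.08×10^-5)/((8.85×10^-12)(0.03017)) = 2.28×10^8 V/(m·s).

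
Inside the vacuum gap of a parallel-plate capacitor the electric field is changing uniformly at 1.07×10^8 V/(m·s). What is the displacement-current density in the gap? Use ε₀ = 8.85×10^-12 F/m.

9.47×10^-4 A/m²

J_d = ε₀ dE/dt = (8.85×10^-12)(1.07×10^8) = 9.47×10^-4 A/m².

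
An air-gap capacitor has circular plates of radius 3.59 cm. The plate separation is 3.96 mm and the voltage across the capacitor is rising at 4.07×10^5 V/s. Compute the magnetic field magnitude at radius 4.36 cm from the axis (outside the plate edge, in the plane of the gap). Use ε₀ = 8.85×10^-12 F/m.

I_d = C dV/dt with C = ε₀πR²/d = 9.049×10^-12 F, so I_d = (9.049×10^-12)(4.07×10^5) = 3.683×10^-6 A.
For r ≥ R the full I_d is enclosed: B = μ₀ I_d/(2πr) = (4π×10^-7)(3.683×10^-6)/(2π·0.0436) = 1.69×10^-11 T.

1.69×10^-11 T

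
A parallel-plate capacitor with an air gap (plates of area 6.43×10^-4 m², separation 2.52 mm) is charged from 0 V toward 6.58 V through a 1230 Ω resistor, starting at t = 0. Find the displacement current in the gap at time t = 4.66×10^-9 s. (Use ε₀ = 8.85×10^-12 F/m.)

9.99×10^-4 A

With C = ε₀A/d = (8.85×10^-12)(6.43×10^-4)/(2.52×10^-3) = 2.258×10^-12 F, the time constant is τ = RC = 2.777×10^-9 s, so t/τ = 1.678 and e^(−t/τ) = 0.1867.
I_d = I_cond = (V₀/R) e^(−t/τ) = (5.350×10^-3)(0.1867) = 9.99×10^-4 A.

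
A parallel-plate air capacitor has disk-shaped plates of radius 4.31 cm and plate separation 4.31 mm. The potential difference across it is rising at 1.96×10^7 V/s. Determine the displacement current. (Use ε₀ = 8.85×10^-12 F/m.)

2.35×10^-4 A

C = ε₀A/d = (8.85×10^-12)(5.836×10^-3)/(4.31×10^-3) = 1.198×10^-11 F.
I_d = C dV/dt = (1.198×10^-11)(1.96×10^7) = 2.35×10^-4 A.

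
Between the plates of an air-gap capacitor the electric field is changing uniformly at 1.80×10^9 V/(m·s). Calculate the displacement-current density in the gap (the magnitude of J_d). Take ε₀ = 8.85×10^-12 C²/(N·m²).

J_d = ε₀ dE/dt = (8.85×10^-12)(1.80×10^9) = 0.0159 A/m².

0.0159 A/m²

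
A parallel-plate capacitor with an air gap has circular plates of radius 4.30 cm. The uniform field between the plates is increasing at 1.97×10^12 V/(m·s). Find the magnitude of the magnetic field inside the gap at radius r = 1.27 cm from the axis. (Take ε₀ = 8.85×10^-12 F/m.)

1.39×10^-7 T

Through the whole plate area (πR² = 5.809×10^-3 m²), I_d = ε₀ πR² dE/dt = 0.1013 A.
For r < R the Ampère–Maxwell law gives B(2πr) = μ₀ I_d (r²/R²), so B = μ₀ I_d r/(2πR²) = (4π×10^-7)(0.1013)(0.0127)/(2π·0.0430²) = 1.39×10^-7 T.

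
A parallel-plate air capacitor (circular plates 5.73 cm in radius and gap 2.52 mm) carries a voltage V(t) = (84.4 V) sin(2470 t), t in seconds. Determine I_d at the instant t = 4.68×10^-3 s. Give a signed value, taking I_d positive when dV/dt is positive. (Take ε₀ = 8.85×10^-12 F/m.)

C = ε₀A/d = (8.85×10^-12)(0.01031)/(2.52×10^-3) = 3.621×10^-11 F. dV/dt = V₀ω·cos(ωt); at ωt = 11.5596 rad this factor is 0.5346.
I_d = C dV/dt = (3.621×10^-11)(84.4)(2470)(0.5346) = 4.04×10^-6 A.

4.04×10^-6 A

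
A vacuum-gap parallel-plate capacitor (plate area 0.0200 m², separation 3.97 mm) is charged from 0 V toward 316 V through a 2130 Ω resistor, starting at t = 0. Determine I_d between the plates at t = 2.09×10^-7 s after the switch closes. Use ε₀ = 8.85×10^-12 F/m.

0.0164 A

C = ε₀A/d = (8.85×10^-12)(0.0200)/(3.97×10^-3) = 4.458×10^-11 F, so τ = RC = 9.496×10^-8 s.
The conduction current is I(t) = (V₀/R) e^(−t/τ), and the displacement current between the plates equals it.
t/τ = 2.201; I_d = (316/2130) · e^(−2.201) = (0.1484)(0.1107) = 0.0164 A.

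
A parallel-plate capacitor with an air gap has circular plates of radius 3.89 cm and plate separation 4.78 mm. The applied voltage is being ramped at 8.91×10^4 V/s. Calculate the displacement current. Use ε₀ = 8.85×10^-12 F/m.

The field between the plates is E = V/d, so dE/dt = (8.91×10^4)/(4.78×10^-3 m) = 1.864×10^7 V/(m·s).
I_d = ε₀ A (dE/dt) = (8.85×10^-12)(4.754×10^-3)(1.864×10^7) = 7.84×10^-7 A.

7.84×10^-7 A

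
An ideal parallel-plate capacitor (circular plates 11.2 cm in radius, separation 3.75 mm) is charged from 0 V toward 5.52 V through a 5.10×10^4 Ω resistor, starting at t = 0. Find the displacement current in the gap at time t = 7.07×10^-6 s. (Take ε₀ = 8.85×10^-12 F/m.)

2.44×10^-5 A

C = ε₀A/d = (8.85×10^-12)(0.03941)/(3.75×10^-3) = 9.301×10^-11 F, so τ = RC = 4.744×10^-6 s.
The conduction current is I(t) = (V₀/R) e^(−t/τ), and the displacement current between the plates equals it.
t/τ = 1.490; I_d = (5.52/5.10×10^4) · e^(−1.490) = (1.082×10^-4)(0.2254) = 2.44×10^-5 A.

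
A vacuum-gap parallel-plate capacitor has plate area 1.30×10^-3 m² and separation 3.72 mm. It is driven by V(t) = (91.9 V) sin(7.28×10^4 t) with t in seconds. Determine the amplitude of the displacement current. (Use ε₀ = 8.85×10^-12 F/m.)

The displacement current equals the conduction current C dV/dt, which peaks at C V₀ ω.
With C = ε₀A/d = (8.85×10^-12)(1.30×10^-3)/(3.72×10^-3) = 3.093×10^-12 F and ω = 7.28×10^4 rad/s, I_d,max = (3.093×10^-12)(91.9)(7.28×10^4) = 2.07×10^-5 A.

2.07×10^-5 A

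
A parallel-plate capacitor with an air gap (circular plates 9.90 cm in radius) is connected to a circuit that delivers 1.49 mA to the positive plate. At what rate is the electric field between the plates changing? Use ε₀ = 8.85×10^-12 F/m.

5.47×10^9 V/(m·s)

The displacement current between the plates equals the conduction current, I_d = 1.49 mA.
Since I_d = ε₀ A dE/dt, dE/dt = I_d/(ε₀A) = (1.49×10^-3)/((8.85×10^-12)(0.03079)) = 5.47×10^9 V/(m·s).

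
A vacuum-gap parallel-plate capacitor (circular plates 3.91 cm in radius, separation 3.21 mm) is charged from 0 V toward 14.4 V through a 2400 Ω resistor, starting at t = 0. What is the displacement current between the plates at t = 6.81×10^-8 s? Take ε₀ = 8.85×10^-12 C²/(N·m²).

C = ε₀A/d = (8.85×10^-12)(4.803×10^-3)/(3.21×10^-3) = 1.324×10^-11 F and τ = RC = 3.178×10^-8 s. I_d in the gap equals the RC charging current.
I_d(t) = (V₀/R) e^(−t/τ) = 6.000×10^-3 · e^(−2.143) = 7.04×10^-4 A.

7.04×10^-4 A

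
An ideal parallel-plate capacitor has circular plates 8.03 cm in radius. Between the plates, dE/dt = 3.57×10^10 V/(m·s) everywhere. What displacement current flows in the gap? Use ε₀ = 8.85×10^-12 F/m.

The displacement current is ε₀ times dΦ_E/dt = ε₀ A dE/dt = (8.85×10^-12)(0.02026)(3.57×10^10) = 6.40×10^-3 A.

6.40×10^-3 A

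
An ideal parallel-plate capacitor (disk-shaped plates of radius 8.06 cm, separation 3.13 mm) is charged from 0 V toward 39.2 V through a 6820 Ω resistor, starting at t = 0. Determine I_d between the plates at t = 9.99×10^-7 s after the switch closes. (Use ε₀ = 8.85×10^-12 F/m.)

4.54×10^-4 A

C = ε₀A/d = (8.85×10^-12)(0.02041)/(3.13×10^-3) = 5.771×10^-11 F, so τ = RC = 3.936×10^-7 s.
The conduction current is I(t) = (V₀/R) e^(−t/τ), and the displacement current between the plates equals it.
t/τ = 2.538; I_d = (39.2/6820) · e^(−2.538) = (5.748×10^-3)(0.07902) = 4.54×10^-4 A.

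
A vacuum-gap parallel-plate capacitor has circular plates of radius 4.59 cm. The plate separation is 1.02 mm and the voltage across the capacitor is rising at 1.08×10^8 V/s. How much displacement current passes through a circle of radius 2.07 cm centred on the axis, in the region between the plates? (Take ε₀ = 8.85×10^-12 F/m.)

1.26×10^-3 A

I_d = C dV/dt with C = ε₀πR²/d = 5.743×10^-11 F, so I_d = (5.743×10^-11)(1.08×10^8) = 6.202×10^-3 A.
Since J_d is uniform, the enclosed fraction is (r/R)² = 0.2034, giving I_d,enc = 1.26×10^-3 A.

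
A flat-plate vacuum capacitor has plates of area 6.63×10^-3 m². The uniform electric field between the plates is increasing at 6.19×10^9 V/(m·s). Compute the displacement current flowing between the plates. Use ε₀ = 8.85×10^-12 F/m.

3.63×10^-4 A

I_d = ε₀ A (dE/dt) = (8.85×10^-12)(6.63×10^-3 m²)(6.19×10^9) = 3.63×10^-4 A.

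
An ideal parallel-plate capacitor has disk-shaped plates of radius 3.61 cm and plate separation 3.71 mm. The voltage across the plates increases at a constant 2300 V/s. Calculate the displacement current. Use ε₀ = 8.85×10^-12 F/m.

2.25×10^-8 A

The displacement current equals the charging current C dV/dt. With C = ε₀A/d = (8.85×10^-12)(4.094×10^-3)/(3.71×10^-3) = 9.766×10^-12 F, I_d = (9.766×10^-12)(2300) = 2.25×10^-8 A.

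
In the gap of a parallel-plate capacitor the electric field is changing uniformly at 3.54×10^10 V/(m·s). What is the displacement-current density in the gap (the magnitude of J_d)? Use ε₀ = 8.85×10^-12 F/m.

The displacement-current density is ε₀ ∂E/∂t = (8.85×10^-12)(3.54×10^10) = 0.313 A/m².

0.313 A/m²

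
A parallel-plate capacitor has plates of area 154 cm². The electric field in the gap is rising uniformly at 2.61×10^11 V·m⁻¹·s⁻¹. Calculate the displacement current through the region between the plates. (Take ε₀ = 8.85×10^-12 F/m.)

The displacement current is ε₀ times dΦ_E/dt = ε₀ A dE/dt = (8.85×10^-12)(0.0154)(2.61×10^11) = 0.0356 A.

0.0356 A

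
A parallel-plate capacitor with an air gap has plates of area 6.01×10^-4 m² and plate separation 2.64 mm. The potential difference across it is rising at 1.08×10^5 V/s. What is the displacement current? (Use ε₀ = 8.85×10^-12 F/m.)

2.18×10^-7 A

The displacement current equals the charging current C dV/dt. With C = ε₀A/d = (8.85×10^-12)(6.01×10^-4)/(2.64×10^-3) = 2.015×10^-12 F, I_d = (2.015×10^-12)(1.08×10^5) = 2.18×10^-7 A.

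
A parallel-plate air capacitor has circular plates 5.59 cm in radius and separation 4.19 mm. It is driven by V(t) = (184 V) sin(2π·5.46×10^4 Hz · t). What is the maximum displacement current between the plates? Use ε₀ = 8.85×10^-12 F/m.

1.31×10^-3 A

(dE/dt)_max = V₀ω/d = 1.507×10^10 V/(m·s); ω = 2πf = 3.431×10^5 rad/s.
I_d,max = ε₀ A (dE/dt)_max = (8.85×10^-12)(9.817×10^-3)(1.507×10^10) = 1.31×10^-3 A.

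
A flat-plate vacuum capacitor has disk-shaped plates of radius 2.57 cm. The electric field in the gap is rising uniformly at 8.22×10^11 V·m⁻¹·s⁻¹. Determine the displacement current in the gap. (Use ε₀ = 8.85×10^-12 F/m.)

With a uniform field, Φ_E = EA, so I_d = ε₀ A dE/dt = 0.0151 A.

0.0151 A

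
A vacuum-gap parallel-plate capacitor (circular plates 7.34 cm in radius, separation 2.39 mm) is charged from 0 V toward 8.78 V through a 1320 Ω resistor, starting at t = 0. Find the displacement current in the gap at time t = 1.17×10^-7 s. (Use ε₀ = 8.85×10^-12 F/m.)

With C = ε₀A/d = (8.85×10^-12)(0.01693)/(2.39×10^-3) = 6.269×10^-11 F, the time constant is τ = RC = 8.275×10^-8 s, so t/τ = 1.414 and e^(−t/τ) = 0.2432.
I_d = I_cond = (V₀/R) e^(−t/τ) = (6.652×10^-3)(0.2432) = 1.62×10^-3 A.

1.62×10^-3 A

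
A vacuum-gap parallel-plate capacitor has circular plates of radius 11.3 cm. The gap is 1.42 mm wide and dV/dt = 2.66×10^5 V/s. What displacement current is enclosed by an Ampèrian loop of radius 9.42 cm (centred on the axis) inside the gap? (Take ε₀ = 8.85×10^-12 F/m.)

4.62×10^-5 A

I_d = C dV/dt with C = ε₀πR²/d = 2.500×10^-10 F, so I_d = (2.500×10^-10)(2.66×10^5) = 6.650×10^-5 A.
The field is uniform, so I_d,enc = I_d (r/R)² = (6.650×10^-5)(9.42/11.3)² = 4.62×10^-5 A.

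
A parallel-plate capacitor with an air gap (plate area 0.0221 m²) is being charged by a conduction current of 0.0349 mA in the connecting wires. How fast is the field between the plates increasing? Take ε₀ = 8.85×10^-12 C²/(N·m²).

The displacement current between the plates equals the conduction current, I_d = 0.0349 mA.
Since I_d = ε₀ A dE/dt, dE/dt = I_d/(ε₀A) = (3.49×10^-5)/((8.85×10^-12)(0.0221)) = 1.78×10^8 V/(m·s).

1.78×10^8 V/(m·s)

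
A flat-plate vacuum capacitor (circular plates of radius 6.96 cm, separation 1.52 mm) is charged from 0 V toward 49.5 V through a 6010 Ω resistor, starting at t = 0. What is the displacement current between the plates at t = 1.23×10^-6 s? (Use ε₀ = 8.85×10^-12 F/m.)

8.18×10^-4 A

With C = ε₀A/d = (8.85×10^-12)(0.01522)/(1.52×10^-3) = 8.862×10^-11 F, the time constant is τ = RC = 5.326×10^-7 s, so t/τ = 2.309 and e^(−t/τ) = 0.09936.
I_d = I_cond = (V₀/R) e^(−t/τ) = (8.236×10^-3)(0.09936) = 8.18×10^-4 A.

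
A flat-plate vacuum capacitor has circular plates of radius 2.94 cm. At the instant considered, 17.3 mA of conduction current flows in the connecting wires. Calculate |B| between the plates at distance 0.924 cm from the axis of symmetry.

3.70×10^-8 T

By continuity the displacement current in the gap matches the conduction current: I_d = 0.0173 A.
∮B·dl = μ₀ I_d,enc with I_d,enc = I_d r²/R² = 1.709×10^-3 A; so B = μ₀ I_d,enc/(2πr) = 3.70×10^-8 T.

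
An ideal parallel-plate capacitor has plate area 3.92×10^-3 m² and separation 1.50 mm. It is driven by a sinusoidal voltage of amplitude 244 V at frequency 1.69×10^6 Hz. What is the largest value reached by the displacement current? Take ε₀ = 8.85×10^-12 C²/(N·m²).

0.0599 A

The displacement current equals the conduction current C dV/dt, which peaks at C V₀ ω.
With C = ε₀A/d = (8.85×10^-12)(3.92×10^-3)/(1.50×10^-3) = 2.313×10^-11 F and ω = 2πf = 1.062×10^7 rad/s, I_d,max = (2.313×10^-11)(244)(1.062×10^7) = 0.0599 A.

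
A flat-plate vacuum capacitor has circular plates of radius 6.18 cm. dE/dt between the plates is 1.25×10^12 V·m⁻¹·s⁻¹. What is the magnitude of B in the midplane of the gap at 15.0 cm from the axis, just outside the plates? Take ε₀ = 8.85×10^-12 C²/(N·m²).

Total displacement current: I_d = ε₀(πR²)(dE/dt) = (8.85×10^-12)(0.01200)(1.25×10^12) = 0.1328 A.
For r ≥ R the full I_d is enclosed: B = μ₀ I_d/(2πr) = (4π×10^-7)(0.1328)/(2π·0.150) = 1.77×10^-7 T.

1.77×10^-7 T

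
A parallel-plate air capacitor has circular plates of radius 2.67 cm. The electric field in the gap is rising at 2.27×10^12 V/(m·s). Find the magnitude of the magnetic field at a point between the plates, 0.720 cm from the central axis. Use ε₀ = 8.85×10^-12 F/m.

I_d = ε₀ dΦ_E/dt = ε₀ πR² (dE/dt) = (8.85×10^-12)(2.240×10^-3)(2.27×10^12) = 0.04500 A through the full plate area.
∮B·dl = μ₀ I_d,enc with I_d,enc = I_d r²/R² = 3.272×10^-3 A; so B = μ₀ I_d,enc/(2πr) = 9.09×10^-8 T.

9.09×10^-8 T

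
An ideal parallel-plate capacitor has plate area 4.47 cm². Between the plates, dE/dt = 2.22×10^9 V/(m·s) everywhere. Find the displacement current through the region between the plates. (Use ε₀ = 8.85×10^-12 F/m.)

I_d = ε₀ A (dE/dt) = (8.85×10^-12)(4.47×10^-4 m²)(2.22×10^9) = 8.78×10^-6 A.

8.78×10^-6 A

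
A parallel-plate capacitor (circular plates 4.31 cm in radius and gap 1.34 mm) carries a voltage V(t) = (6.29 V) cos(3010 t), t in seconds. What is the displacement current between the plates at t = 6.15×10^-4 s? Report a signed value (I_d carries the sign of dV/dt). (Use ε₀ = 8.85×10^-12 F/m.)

-7.01×10^-7 A

C = ε₀A/d = (8.85×10^-12)(5.836×10^-3)/(1.34×10^-3) = 3.854×10^-11 F. dV/dt = V₀ω·−sin(ωt); at ωt = 1.85115 rad this factor is -0.9610.
I_d = C dV/dt = (3.854×10^-11)(6.29)(3010)(-0.9610) = -7.01×10^-7 A.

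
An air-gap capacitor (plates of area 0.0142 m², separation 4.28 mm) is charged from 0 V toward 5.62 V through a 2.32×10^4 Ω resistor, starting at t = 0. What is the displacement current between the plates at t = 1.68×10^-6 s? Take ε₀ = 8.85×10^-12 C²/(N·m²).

With C = ε₀A/d = (8.85×10^-12)(0.0142)/(4.28×10^-3) = 2.936×10^-11 F, the time constant is τ = RC = 6.812×10^-7 s, so t/τ = 2.466 and e^(−t/τ) = 0.08492.
I_d = I_cond = (V₀/R) e^(−t/τ) = (2.422×10^-4)(0.08492) = 2.06×10^-5 A.

2.06×10^-5 A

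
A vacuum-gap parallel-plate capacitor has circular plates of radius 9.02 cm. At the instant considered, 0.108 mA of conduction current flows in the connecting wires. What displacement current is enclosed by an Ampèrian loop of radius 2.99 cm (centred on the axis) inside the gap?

Between the plates the displacement current equals the wire current: I_d = 0.108 mA = 1.08×10^-4 A.
Since J_d is uniform, the enclosed fraction is (r/R)² = 0.1099, giving I_d,enc = 1.19×10^-5 A.

1.19×10^-5 A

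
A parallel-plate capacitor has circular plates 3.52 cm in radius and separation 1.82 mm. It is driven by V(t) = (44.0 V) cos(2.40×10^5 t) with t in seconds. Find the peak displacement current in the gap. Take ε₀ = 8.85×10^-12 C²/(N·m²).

C = ε₀A/d = (8.85×10^-12)(3.893×10^-3)/(1.82×10^-3) = 1.893×10^-11 F; ω = 2.40×10^5 rad/s.
I_d = C dV/dt, so |I_d|_max = C V₀ ω = (1.893×10^-11)(44.0)(2.40×10^5) = 2.00×10^-4 A.

2.00×10^-4 A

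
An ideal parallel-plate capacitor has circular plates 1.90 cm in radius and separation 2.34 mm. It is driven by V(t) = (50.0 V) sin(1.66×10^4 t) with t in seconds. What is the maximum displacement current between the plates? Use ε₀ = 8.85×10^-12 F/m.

The displacement current equals the conduction current C dV/dt, which peaks at C V₀ ω.
With C = ε₀A/d = (8.85×10^-12)(1.134×10^-3)/(2.34×10^-3) = 4.289×10^-12 F and ω = 1.66×10^4 rad/s, I_d,max = (4.289×10^-12)(50.0)(1.66×10^4) = 3.56×10^-6 A.

3.56×10^-6 A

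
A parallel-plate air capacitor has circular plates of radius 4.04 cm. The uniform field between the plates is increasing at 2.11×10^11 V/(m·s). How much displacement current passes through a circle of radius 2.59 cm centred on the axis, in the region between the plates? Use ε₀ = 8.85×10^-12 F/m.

Total displacement current: I_d = ε₀(πR²)(dE/dt) = (8.85×10^-12)(5.128×10^-3)(2.11×10^11) = 9.576×10^-3 A.
The field is uniform, so I_d,enc = I_d (r/R)² = (9.576×10^-3)(2.59/4.04)² = 3.94×10^-3 A.

3.94×10^-3 A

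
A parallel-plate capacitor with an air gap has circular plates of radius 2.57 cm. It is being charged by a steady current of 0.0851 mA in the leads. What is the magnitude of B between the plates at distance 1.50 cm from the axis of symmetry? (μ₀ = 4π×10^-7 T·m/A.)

No conduction current crosses the gap, so I_d there equals the 8.51×10^-5 A in the leads.
For r < R the Ampère–Maxwell law gives B(2πr) = μ₀ I_d (r²/R²), so B = μ₀ I_d r/(2πR²) = (4π×10^-7)(8.51×10^-5)(0.0150)/(2π·0.0257²) = 3.87×10^-10 T.

3.87×10^-10 T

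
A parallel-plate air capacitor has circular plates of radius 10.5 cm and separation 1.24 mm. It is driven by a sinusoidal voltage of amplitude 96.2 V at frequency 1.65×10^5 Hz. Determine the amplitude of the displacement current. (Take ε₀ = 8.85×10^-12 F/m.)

The displacement current equals the conduction current C dV/dt, which peaks at C V₀ ω.
With C = ε₀A/d = (8.85×10^-12)(0.03464)/(1.24×10^-3) = 2.472×10^-10 F and ω = 2πf = 1.037×10^6 rad/s, I_d,max = (2.472×10^-10)(96.2)(1.037×10^6) = 0.0247 A.

0.0247 A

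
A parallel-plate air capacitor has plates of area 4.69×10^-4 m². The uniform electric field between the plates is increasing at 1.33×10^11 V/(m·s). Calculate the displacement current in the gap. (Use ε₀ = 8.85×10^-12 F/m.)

The displacement current is ε₀ times dΦ_E/dt = ε₀ A dE/dt = (8.85×10^-12)(4.69×10^-4)(1.33×10^11) = 5.52×10^-4 A.

5.52×10^-4 A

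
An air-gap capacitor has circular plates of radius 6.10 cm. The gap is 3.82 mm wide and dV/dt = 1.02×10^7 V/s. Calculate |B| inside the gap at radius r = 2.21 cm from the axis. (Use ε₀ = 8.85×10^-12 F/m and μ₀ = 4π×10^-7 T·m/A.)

dE/dt = (dV/dt)/d = 2.670×10^9 V/(m·s); I_d = ε₀(πR²)(dE/dt) = (8.85×10^-12)(0.01169)(2.670×10^9) = 2.762×10^-4 A.
An Ampèrian loop of radius r encloses a fraction (r/R)² of I_d. Then B·2πr = μ₀ I_d (r/R)², giving B = μ₀ I_d r/(2πR²) = 3.28×10^-10 T.

3.28×10^-10 T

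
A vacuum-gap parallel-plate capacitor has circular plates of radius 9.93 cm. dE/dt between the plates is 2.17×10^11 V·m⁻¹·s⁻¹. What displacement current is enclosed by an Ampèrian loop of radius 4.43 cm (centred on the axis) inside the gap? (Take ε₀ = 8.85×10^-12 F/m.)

0.0118 A

I_d = ε₀ dΦ_E/dt = ε₀ πR² (dE/dt) = (8.85×10^-12)(0.03098)(2.17×10^11) = 0.05950 A through the full plate area.
The field is uniform, so I_d,enc = I_d (r/R)² = (0.05950)(4.43/9.93)² = 0.0118 A.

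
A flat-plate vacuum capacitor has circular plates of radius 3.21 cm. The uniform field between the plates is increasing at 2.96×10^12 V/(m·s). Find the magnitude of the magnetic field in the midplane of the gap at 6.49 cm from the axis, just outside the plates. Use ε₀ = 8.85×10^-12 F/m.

Through the whole plate area (πR² = 3.237×10^-3 m²), I_d = ε₀ πR² dE/dt = 0.08480 A.
Outside the plates the loop encloses all of I_d, so B·2πr = μ₀ I_d and B = 2.61×10^-7 T.

2.61×10^-7 T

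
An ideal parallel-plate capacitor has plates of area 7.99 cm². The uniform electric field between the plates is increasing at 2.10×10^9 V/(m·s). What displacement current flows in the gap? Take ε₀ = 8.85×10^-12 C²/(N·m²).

1.48×10^-5 A

With a uniform field, Φ_E = EA, so I_d = ε₀ A dE/dt = 1.48×10^-5 A.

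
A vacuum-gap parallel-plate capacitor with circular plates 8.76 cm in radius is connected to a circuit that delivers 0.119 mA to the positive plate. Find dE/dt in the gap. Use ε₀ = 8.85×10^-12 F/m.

Charge continuity gives I_d = I = 1.19×10^-4 A between the plates.
Then dE/dt = I_d/(ε₀A) = 5.58×10^8 V/(m·s).

5.58×10^8 V/(m·s)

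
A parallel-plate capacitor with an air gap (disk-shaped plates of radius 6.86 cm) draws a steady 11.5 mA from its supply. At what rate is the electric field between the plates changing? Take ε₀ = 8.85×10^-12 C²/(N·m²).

By continuity, I_d in the gap equals the 11.5 mA flowing in the wire.
Since I_d = ε₀ A dE/dt, dE/dt = I_d/(ε₀A) = (0.0115)/((8.85×10^-12)(0.01478)) = 8.79×10^10 V/(m·s).

8.79×10^10 V/(m·s)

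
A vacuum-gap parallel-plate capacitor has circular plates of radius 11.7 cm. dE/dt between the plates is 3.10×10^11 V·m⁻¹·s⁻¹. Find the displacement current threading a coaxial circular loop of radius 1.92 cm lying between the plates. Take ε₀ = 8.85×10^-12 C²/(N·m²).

I_d = ε₀ dΦ_E/dt = ε₀ πR² (dE/dt) = (8.85×10^-12)(0.04301)(3.10×10^11) = 0.1180 A through the full plate area.
Since J_d is uniform, the enclosed fraction is (r/R)² = 0.02693, giving I_d,enc = 3.18×10^-3 A.

3.18×10^-3 A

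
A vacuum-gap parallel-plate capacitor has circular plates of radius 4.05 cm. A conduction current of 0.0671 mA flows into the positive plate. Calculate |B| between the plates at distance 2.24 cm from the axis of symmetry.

1.83×10^-10 T

No conduction current crosses the gap, so I_d there equals the 6.71×10^-5 A in the leads.
For r < R the Ampère–Maxwell law gives B(2πr) = μ₀ I_d (r²/R²), so B = μ₀ I_d r/(2πR²) = (4π×10^-7)(6.71×10^-5)(0.0224)/(2π·0.0405²) = 1.83×10^-10 T.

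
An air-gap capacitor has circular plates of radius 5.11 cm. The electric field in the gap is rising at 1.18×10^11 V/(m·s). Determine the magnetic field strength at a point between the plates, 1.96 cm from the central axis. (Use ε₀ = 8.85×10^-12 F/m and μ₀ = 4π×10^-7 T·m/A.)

1.29×10^-8 T

I_d = ε₀ dΦ_E/dt = ε₀ πR² (dE/dt) = (8.85×10^-12)(8.203×10^-3)(1.18×10^11) = 8.566×10^-3 A through the full plate area.
An Ampèrian loop of radius r encloses a fraction (r/R)² of I_d. Then B·2πr = μ₀ I_d (r/R)², giving B = μ₀ I_d r/(2πR²) = 1.29×10^-8 T.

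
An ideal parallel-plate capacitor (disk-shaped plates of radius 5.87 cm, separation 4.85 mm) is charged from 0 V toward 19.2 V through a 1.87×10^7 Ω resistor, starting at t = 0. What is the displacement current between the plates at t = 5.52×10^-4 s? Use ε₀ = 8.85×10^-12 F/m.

C = ε₀A/d = (8.85×10^-12)(0.01082)/(4.85×10^-3) = 1.974×10^-11 F, so τ = RC = 3.691×10^-4 s.
The conduction current is I(t) = (V₀/R) e^(−t/τ), and the displacement current between the plates equals it.
t/τ = 1.496; I_d = (19.2/1.87×10^7) · e^(−1.496) = (1.027×10^-6)(0.2240) = 2.30×10^-7 A.

2.30×10^-7 A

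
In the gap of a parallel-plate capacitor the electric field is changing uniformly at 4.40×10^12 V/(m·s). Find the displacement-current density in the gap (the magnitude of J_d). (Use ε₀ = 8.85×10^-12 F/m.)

38.9 A/m²

J_d = ε₀ ∂E/∂t, so J_d = 38.9 A/m².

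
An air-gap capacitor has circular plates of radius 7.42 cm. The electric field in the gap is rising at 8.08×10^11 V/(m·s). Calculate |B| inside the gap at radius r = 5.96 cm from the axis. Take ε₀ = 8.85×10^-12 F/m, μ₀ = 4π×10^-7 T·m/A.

2.68×10^-7 T

Through the whole plate area (πR² = 0.01730 m²), I_d = ε₀ πR² dE/dt = 0.1237 A.
∮B·dl = μ₀ I_d,enc with I_d,enc = I_d r²/R² = 0.07981 A; so B = μ₀ I_d,enc/(2πr) = 2.68×10^-7 T.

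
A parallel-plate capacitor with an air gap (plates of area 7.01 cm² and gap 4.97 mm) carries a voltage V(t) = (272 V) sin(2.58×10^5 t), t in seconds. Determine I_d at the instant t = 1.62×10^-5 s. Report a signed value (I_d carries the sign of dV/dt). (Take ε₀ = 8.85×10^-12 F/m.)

dV/dt = (272)(2.58×10^5)·cos(4.1796) = -3.565×10^7 V/s.
I_d = C dV/dt with C = ε₀A/d = (8.85×10^-12)(7.01×10^-4)/(4.97×10^-3) = 1.248×10^-12 F, so I_d = (1.248×10^-12)(-3.565×10^7) = -4.45×10^-5 A.

-4.45×10^-5 A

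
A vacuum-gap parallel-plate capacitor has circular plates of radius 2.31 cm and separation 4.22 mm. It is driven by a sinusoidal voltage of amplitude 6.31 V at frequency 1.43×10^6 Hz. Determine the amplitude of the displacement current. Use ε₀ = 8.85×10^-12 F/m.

(dE/dt)_max = V₀ω/d = 1.343×10^10 V/(m·s); ω = 2πf = 8.985×10^6 rad/s.
I_d,max = ε₀ A (dE/dt)_max = (8.85×10^-12)(1.676×10^-3)(1.343×10^10) = 1.99×10^-4 A.

1.99×10^-4 A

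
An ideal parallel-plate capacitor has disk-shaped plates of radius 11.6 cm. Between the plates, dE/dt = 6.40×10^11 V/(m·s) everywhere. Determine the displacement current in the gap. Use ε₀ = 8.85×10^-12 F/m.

0.239 A

With a uniform field, Φ_E = EA, so I_d = ε₀ A dE/dt = 0.239 A.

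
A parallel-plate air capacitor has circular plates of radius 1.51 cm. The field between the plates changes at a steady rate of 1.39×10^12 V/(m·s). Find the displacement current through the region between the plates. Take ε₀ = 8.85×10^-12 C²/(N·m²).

8.81×10^-3 A

With a uniform field, Φ_E = EA, so I_d = ε₀ A dE/dt = 8.81×10^-3 A.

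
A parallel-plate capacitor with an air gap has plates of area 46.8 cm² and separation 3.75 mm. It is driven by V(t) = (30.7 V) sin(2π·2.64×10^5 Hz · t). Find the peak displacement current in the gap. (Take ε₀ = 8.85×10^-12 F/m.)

5.62×10^-4 A

(dE/dt)_max = V₀ω/d = 1.358×10^10 V/(m·s); ω = 2πf = 1.659×10^6 rad/s.
I_d,max = ε₀ A (dE/dt)_max = (8.85×10^-12)(4.68×10^-3)(1.358×10^10) = 5.62×10^-4 A.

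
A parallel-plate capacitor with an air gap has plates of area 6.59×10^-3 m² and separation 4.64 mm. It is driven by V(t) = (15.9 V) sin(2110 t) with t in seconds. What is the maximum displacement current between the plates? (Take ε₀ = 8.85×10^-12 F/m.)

4.22×10^-7 A

C = ε₀A/d = (8.85×10^-12)(6.59×10^-3)/(4.64×10^-3) = 1.257×10^-11 F; ω = 2110 rad/s.
I_d = C dV/dt, so |I_d|_max = C V₀ ω = (1.257×10^-11)(15.9)(2110) = 4.22×10^-7 A.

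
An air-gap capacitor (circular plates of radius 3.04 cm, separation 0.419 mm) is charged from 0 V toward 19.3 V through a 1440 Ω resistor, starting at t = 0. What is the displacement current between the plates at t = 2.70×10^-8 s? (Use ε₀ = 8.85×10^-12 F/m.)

C = ε₀A/d = (8.85×10^-12)(2.903×10^-3)/(4.19×10^-4) = 6.132×10^-11 F, so τ = RC = 8.830×10^-8 s.
The conduction current is I(t) = (V₀/R) e^(−t/τ), and the displacement current between the plates equals it.
t/τ = 0.3058; I_d = (19.3/1440) · e^(−0.3058) = (0.01340)(0.7365) = 9.87×10^-3 A.

9.87×10^-3 A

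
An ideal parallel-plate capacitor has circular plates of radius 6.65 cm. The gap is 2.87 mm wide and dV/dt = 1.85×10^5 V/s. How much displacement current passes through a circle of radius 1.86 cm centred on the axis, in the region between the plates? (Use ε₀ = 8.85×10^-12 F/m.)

6.20×10^-7 A

With E = V/d, dE/dt = 6.446×10^7 V/(m·s) and πR² = 0.01389 m², giving I_d = ε₀ πR² dE/dt = 7.924×10^-6 A.
Since J_d is uniform, the enclosed fraction is (r/R)² = 0.07823, giving I_d,enc = 6.20×10^-7 A.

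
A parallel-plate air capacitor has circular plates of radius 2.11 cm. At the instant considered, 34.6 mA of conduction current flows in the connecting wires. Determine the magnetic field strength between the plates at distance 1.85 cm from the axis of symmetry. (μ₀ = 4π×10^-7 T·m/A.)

2.88×10^-7 T

No conduction current crosses the gap, so I_d there equals the 0.0346 A in the leads.
∮B·dl = μ₀ I_d,enc with I_d,enc = I_d r²/R² = 0.02660 A; so B = μ₀ I_d,enc/(2πr) = 2.88×10^-7 T.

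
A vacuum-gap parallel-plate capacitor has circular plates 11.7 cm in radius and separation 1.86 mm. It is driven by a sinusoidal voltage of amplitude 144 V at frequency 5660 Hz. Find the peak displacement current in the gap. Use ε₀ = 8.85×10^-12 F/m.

1.05×10^-3 A

C = ε₀A/d = (8.85×10^-12)(0.04301)/(1.86×10^-3) = 2.046×10^-10 F; ω = 2πf = 3.556×10^4 rad/s.
I_d = C dV/dt, so |I_d|_max = C V₀ ω = (2.046×10^-10)(144)(3.556×10^4) = 1.05×10^-3 A.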